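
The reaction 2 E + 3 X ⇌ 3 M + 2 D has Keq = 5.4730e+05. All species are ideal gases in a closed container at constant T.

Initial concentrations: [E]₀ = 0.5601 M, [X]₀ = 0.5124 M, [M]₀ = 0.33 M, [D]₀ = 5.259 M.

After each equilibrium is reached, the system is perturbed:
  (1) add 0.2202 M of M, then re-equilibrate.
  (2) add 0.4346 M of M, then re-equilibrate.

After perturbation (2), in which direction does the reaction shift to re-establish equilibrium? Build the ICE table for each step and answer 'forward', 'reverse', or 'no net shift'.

Direction: reverse

Q₀ = 23.55 vs Keq = 5.4730e+05 ⇒ Q<K, forward
Step 1:
                  E         X         M         D
  init       0.5601    0.5124      0.33     5.259
  Δ          -0.294    -0.441     0.441     0.294
  eq         0.2661   0.07144     0.771     5.553
  solve Keq expr → x = 0.147; check Q = 5.4730e+05
Then add 0.2202 M of M.
Step 2:
                  E         X         M         D
  init       0.2661   0.07144    0.9912     5.553
  Δ         0.01092   0.01638  -0.01638  -0.01092
  eq          0.277   0.08782    0.9748     5.542
  solve Keq expr → x = -0.00546; check Q = 5.4730e+05
Then add 0.4346 M of M.
Step 3:
                  E         X         M         D
  init        0.277   0.08782     1.409     5.542
  Δ         0.02027   0.03041  -0.03041  -0.02027
  eq         0.2973    0.1182     1.379     5.522
  solve Keq expr → x = -0.01014; check Q = 5.4730e+05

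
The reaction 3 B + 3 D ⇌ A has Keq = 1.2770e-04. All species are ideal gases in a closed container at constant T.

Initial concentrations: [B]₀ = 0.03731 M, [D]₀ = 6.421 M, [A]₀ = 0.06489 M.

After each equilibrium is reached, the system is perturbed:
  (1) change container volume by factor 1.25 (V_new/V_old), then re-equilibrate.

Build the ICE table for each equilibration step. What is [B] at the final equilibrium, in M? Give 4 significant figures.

Q₀ = 4.719 vs Keq = 1.2770e-04 ⇒ Q>K, reverse
Step 1:
                  B         D         A
  init      0.03731     6.421   0.06489
  Δ          0.1933    0.1933  -0.06444
  eq         0.2306     6.614 4.5325e-04
  solve Keq expr → x = -0.06444; check Q = 1.2770e-04
Then change container volume by factor 1.25 (V_new/V_old).
Step 2:
                  B         D         A
  init       0.1845     5.291 3.6260e-04
  Δ       7.2697e-04 7.2697e-04 -2.4232e-04
  eq         0.1852     5.292 1.2028e-04
  solve Keq expr → x = -2.4232e-04; check Q = 1.2770e-04

[B]_eq = 0.1852 M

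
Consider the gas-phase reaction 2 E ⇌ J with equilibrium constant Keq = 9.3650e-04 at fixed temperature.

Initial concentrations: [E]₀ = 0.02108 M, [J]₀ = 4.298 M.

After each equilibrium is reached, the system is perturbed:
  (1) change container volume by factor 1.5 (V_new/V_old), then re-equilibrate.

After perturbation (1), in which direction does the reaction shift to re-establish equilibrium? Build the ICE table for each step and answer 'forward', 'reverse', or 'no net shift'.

Direction: reverse

Q₀ = 9672 vs Keq = 9.3650e-04 ⇒ Q>K, reverse
Step 1:
                    E           J
  I           0.02108       4.298
  C             8.461      -4.231
  E             8.482     0.06738
  solve Keq expr → x = -4.231; check Q = 9.3650e-04
Then change container volume by factor 1.5 (V_new/V_old).
Step 2:
                    E           J
  I             5.655     0.04492
  C           0.02932    -0.01466
  E             5.684     0.03026
  solve Keq expr → x = -0.01466; check Q = 9.3650e-04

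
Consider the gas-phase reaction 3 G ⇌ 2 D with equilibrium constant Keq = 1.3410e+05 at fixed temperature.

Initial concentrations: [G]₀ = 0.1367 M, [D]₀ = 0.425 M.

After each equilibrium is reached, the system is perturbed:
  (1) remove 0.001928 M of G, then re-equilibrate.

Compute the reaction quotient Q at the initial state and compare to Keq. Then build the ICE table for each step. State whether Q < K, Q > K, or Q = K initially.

Q₀ = 70.71; Q < K (proceeds forward)

Q₀ = 70.71 vs Keq = 1.3410e+05 ⇒ Q<K, forward
Step 1:
                   G          D
  init        0.1367      0.425
  Δ          -0.1243    0.08284
  eq         0.01244     0.5078
  solve Keq expr → x = 0.04142; check Q = 1.3410e+05
Then remove 0.001928 M of G.
Step 2:
                   G          D
  init       0.01051     0.5078
  Δ         0.001907  -0.001271
  eq         0.01242     0.5066
  solve Keq expr → x = -6.3574e-04; check Q = 1.3410e+05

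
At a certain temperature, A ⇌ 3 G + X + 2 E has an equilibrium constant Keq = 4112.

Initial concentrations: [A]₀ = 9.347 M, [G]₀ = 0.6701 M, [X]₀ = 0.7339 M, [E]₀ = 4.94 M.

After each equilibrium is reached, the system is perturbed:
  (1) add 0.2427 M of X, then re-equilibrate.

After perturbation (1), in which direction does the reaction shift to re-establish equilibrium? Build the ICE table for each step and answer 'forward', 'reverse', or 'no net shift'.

Q₀ = 0.5766 vs Keq = 4112 ⇒ Q<K, forward
Step 1:
                   A          G          X          E
  Initial      9.347     0.6701     0.7339       4.94
  Change      -1.687      5.061      1.687      3.374
  Equil         7.66      5.731      2.421      8.314
  solve Keq expr → x = 1.687; check Q = 4112
Then add 0.2427 M of X.
Step 2:
                   A          G          X          E
  Initial       7.66      5.731      2.664      8.314
  Change     0.03707    -0.1112   -0.03707   -0.07414
  Equil        7.697       5.62      2.627       8.24
  solve Keq expr → x = -0.03707; check Q = 4112

Direction: reverse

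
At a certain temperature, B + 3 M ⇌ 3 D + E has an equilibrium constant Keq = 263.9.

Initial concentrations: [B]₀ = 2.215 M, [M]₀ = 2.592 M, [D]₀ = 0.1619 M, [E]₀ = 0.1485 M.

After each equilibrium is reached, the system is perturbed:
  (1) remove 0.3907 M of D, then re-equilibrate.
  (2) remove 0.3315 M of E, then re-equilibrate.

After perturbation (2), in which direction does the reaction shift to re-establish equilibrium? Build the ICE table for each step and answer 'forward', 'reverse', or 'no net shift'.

Q₀ = 1.6338e-05 vs Keq = 263.9 ⇒ Q<K, forward
Step 1:
                   B          M          D          E
  Initial      2.215      2.592     0.1619     0.1485
  Change     -0.7563     -2.269      2.269     0.7563
  Equil        1.459     0.3232      2.431     0.9048
  solve Keq expr → x = 0.7563; check Q = 263.9
Then remove 0.3907 M of D.
Step 2:
                   B          M          D          E
  Initial      1.459     0.3232       2.04     0.9048
  Change    -0.01457   -0.04372    0.04372    0.01457
  Equil        1.444     0.2795      2.084     0.9193
  solve Keq expr → x = 0.01457; check Q = 263.9
Then remove 0.3315 M of E.
Step 3:
                   B          M          D          E
  Initial      1.444     0.2795      2.084     0.5878
  Change    -0.01093   -0.03278    0.03278    0.01093
  Equil        1.433     0.2467      2.117     0.5988
  solve Keq expr → x = 0.01093; check Q = 263.9

Direction: forward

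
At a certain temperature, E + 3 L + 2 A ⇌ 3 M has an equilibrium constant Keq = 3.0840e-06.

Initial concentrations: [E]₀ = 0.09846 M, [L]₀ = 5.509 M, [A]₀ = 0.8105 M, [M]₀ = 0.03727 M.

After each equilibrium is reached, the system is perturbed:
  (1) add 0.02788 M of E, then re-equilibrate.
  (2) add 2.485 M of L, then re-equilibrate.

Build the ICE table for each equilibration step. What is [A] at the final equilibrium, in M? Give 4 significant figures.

Q₀ = 4.7873e-06 vs Keq = 3.0840e-06 ⇒ Q>K, reverse
Step 1:
                  E         L         A         M
  init      0.09846     5.509    0.8105   0.03727
  Δ        0.001598  0.004795  0.003197 -0.004795
  eq         0.1001     5.514    0.8137   0.03247
  solve Keq expr → x = -0.001598; check Q = 3.0840e-06
Then add 0.02788 M of E.
Step 2:
                  E         L         A         M
  init       0.1279     5.514    0.8137   0.03247
  Δ       -8.7502e-04 -0.002625  -0.00175  0.002625
  eq         0.1271     5.511    0.8119    0.0351
  solve Keq expr → x = 8.7502e-04; check Q = 3.0840e-06
Then add 2.485 M of L.
Step 3:
                  E         L         A         M
  init       0.1271     7.996    0.8119    0.0351
  Δ        -0.00489  -0.01467 -0.009779   0.01467
  eq         0.1222     7.982    0.8022   0.04977
  solve Keq expr → x = 0.00489; check Q = 3.0840e-06

[A]_eq = 0.8022 M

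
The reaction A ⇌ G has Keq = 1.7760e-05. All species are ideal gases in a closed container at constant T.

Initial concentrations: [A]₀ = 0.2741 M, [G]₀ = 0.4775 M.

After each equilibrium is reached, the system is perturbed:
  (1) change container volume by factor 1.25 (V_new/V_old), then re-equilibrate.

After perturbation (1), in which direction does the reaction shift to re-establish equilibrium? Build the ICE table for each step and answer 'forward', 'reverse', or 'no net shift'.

Q₀ = 1.742 vs Keq = 1.7760e-05 ⇒ Q>K, reverse
Step 1:
                   A          G
  I           0.2741     0.4775
  C           0.4775    -0.4775
  E           0.7516 1.3348e-05
  solve Keq expr → x = -0.4775; check Q = 1.7760e-05
Then change container volume by factor 1.25 (V_new/V_old).
Step 2:
                   A          G
  I           0.6013 1.0679e-05
  C                0          0
  E           0.6013 1.0679e-05
  solve Keq expr → x = 0; check Q = 1.7760e-05

Direction: no net shift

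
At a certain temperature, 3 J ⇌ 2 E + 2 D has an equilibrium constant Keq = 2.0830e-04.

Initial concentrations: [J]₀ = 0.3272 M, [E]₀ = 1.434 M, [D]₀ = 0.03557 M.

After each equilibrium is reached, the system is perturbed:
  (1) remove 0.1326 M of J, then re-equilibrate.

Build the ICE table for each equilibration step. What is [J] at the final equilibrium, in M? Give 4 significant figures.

[J]_eq = 0.2461 M

Q₀ = 0.07427 vs Keq = 2.0830e-04 ⇒ Q>K, reverse
Step 1:
                   J          E          D
  Initial     0.3272      1.434    0.03557
  Change     0.04978   -0.03319   -0.03319
  Equil        0.377      1.401   0.002385
  solve Keq expr → x = -0.01659; check Q = 2.0830e-04
Then remove 0.1326 M of J.
Step 2:
                   J          E          D
  Initial     0.2444      1.401   0.002385
  Change    0.001689  -0.001126  -0.001126
  Equil       0.2461        1.4   0.001259
  solve Keq expr → x = -5.6305e-04; check Q = 2.0830e-04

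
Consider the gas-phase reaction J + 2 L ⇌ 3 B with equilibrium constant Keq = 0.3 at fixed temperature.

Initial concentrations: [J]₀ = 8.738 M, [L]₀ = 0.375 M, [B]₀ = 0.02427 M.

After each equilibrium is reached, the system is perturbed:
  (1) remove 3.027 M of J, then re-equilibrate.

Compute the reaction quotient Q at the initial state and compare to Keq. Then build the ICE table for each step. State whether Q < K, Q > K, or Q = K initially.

Q₀ = 1.1634e-05 vs Keq = 0.3 ⇒ Q<K, forward
Step 1:
                   J          L          B
  init         8.738      0.375    0.02427
  Δ          -0.1165     -0.233     0.3494
  eq           8.622      0.142     0.3737
  solve Keq expr → x = 0.1165; check Q = 0.3
Then remove 3.027 M of J.
Step 2:
                   J          L          B
  init         5.595      0.142     0.3737
  Δ          0.00836    0.01672   -0.02508
  eq           5.603     0.1588     0.3486
  solve Keq expr → x = -0.00836; check Q = 0.3

Q₀ = 1.1634e-05; Q < K (proceeds forward)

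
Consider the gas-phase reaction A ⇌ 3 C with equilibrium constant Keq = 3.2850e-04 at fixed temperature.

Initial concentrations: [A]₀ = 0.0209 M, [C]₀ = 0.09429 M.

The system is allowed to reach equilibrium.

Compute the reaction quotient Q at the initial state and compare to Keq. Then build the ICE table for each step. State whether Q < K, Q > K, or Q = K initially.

Q₀ = 0.04011; Q > K (proceeds reverse)

Q₀ = 0.04011 vs Keq = 3.2850e-04 ⇒ Q>K, reverse
Step 1:
                    A           C
  I            0.0209     0.09429
  C            0.0233    -0.06989
  E            0.0442      0.0244
  solve Keq expr → x = -0.0233; check Q = 3.2850e-04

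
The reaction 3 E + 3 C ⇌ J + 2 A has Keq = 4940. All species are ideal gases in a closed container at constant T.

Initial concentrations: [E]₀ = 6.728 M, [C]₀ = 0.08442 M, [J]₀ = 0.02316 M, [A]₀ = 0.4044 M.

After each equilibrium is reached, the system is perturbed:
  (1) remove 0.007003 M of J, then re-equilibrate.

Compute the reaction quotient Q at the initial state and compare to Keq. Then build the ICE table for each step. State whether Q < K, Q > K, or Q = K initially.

Q₀ = 0.02067; Q < K (proceeds forward)

Q₀ = 0.02067 vs Keq = 4940 ⇒ Q<K, forward
Step 1:
                  E         C         J         A
  I           6.728   0.08442   0.02316    0.4044
  C        -0.08247  -0.08247   0.02749   0.05498
  E           6.646  0.001946   0.05065    0.4594
  solve Keq expr → x = 0.02749; check Q = 4940
Then remove 0.007003 M of J.
Step 2:
                  E         C         J         A
  I           6.646  0.001946   0.04365    0.4594
  C       -9.3547e-05 -9.3547e-05 3.1182e-05 6.2365e-05
  E           6.645  0.001853   0.04368    0.4594
  solve Keq expr → x = 3.1182e-05; check Q = 4940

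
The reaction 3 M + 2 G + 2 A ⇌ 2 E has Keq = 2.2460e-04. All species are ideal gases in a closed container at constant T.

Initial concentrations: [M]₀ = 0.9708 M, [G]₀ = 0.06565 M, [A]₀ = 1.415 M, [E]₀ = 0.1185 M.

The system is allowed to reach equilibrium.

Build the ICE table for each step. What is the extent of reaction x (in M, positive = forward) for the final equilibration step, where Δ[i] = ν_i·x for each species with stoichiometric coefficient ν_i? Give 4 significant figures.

Q₀ = 1.779 vs Keq = 2.2460e-04 ⇒ Q>K, reverse
Step 1:
                   M          G          A          E
  Initial     0.9708    0.06565      1.415     0.1185
  Change      0.1702     0.1135     0.1135    -0.1135
  Equil        1.141     0.1791      1.528   0.005002
  solve Keq expr → x = -0.05675; check Q = 2.2460e-04

x = -0.05675 M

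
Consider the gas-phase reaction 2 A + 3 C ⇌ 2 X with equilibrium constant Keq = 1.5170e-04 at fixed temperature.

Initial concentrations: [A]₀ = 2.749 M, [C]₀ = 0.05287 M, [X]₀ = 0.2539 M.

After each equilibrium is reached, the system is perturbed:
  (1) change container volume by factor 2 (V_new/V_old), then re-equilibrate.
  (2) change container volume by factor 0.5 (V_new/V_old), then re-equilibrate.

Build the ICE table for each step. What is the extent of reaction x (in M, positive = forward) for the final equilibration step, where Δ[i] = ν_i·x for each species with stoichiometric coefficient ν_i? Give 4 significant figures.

Q₀ = 57.72 vs Keq = 1.5170e-04 ⇒ Q>K, reverse
Step 1:
                    A           C           X
  Initial       2.749     0.05287      0.2539
  Change       0.2439      0.3659     -0.2439
  Equil         2.993      0.4187    0.009988
  solve Keq expr → x = -0.122; check Q = 1.5170e-04
Then change container volume by factor 2 (V_new/V_old).
Step 2:
                    A           C           X
  Initial       1.496      0.2094    0.004994
  Change     0.003164    0.004746   -0.003164
  Equil           1.5      0.2141     0.00183
  solve Keq expr → x = -0.001582; check Q = 1.5170e-04
Then change container volume by factor 0.5 (V_new/V_old).
Step 3:
                    A           C           X
  Initial       2.999      0.4282     0.00366
  Change    -0.006329   -0.009493    0.006329
  Equil         2.993      0.4187    0.009988
  solve Keq expr → x = 0.003164; check Q = 1.5170e-04

x = 0.003164 M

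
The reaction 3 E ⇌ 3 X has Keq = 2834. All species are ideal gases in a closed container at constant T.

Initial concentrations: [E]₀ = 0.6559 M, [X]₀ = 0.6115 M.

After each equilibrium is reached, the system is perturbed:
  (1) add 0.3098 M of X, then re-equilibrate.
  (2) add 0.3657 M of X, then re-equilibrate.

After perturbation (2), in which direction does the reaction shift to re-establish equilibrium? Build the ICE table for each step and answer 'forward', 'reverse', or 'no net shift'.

Q₀ = 0.8104 vs Keq = 2834 ⇒ Q<K, forward
Step 1:
                    E           X
  Initial      0.6559      0.6115
  Change      -0.5723      0.5723
  Equil       0.08365       1.184
  solve Keq expr → x = 0.1908; check Q = 2834
Then add 0.3098 M of X.
Step 2:
                    E           X
  Initial     0.08365       1.494
  Change      0.02045    -0.02045
  Equil        0.1041       1.473
  solve Keq expr → x = -0.006816; check Q = 2834
Then add 0.3657 M of X.
Step 3:
                    E           X
  Initial      0.1041       1.839
  Change      0.02414    -0.02414
  Equil        0.1282       1.815
  solve Keq expr → x = -0.008045; check Q = 2834

Direction: reverse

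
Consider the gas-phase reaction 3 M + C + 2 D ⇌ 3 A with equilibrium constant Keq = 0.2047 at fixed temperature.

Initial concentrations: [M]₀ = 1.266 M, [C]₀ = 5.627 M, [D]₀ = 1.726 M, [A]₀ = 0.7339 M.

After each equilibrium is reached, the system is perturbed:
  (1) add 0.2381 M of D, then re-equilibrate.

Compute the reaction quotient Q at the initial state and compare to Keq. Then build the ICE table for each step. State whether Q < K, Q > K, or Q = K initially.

Q₀ = 0.01162 vs Keq = 0.2047 ⇒ Q<K, forward
Step 1:
                   M          C          D          A
  init         1.266      5.627      1.726     0.7339
  Δ          -0.4091    -0.1364    -0.2728     0.4091
  eq          0.8569      5.491      1.453      1.143
  solve Keq expr → x = 0.1364; check Q = 0.2047
Then add 0.2381 M of D.
Step 2:
                   M          C          D          A
  init        0.8569      5.491      1.691      1.143
  Δ          -0.0432    -0.0144    -0.0288     0.0432
  eq          0.8137      5.476      1.663      1.186
  solve Keq expr → x = 0.0144; check Q = 0.2047

Q₀ = 0.01162; Q < K (proceeds forward)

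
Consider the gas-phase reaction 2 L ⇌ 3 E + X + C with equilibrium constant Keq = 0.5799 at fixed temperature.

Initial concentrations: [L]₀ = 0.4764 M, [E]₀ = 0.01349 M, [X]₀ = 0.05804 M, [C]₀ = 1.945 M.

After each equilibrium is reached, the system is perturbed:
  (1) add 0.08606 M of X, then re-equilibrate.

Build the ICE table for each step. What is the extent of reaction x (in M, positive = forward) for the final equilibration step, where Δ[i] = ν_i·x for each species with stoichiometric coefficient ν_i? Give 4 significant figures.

x = -0.008331 M

Q₀ = 1.2211e-06 vs Keq = 0.5799 ⇒ Q<K, forward
Step 1:
                    L           E           X           C
  I            0.4764     0.01349     0.05804       1.945
  C           -0.2625      0.3937      0.1312      0.1312
  E            0.2139      0.4072      0.1893       2.076
  solve Keq expr → x = 0.1312; check Q = 0.5799
Then add 0.08606 M of X.
Step 2:
                    L           E           X           C
  I            0.2139      0.4072      0.2753       2.076
  C           0.01666    -0.02499   -0.008331   -0.008331
  E            0.2306      0.3822       0.267       2.068
  solve Keq expr → x = -0.008331; check Q = 0.5799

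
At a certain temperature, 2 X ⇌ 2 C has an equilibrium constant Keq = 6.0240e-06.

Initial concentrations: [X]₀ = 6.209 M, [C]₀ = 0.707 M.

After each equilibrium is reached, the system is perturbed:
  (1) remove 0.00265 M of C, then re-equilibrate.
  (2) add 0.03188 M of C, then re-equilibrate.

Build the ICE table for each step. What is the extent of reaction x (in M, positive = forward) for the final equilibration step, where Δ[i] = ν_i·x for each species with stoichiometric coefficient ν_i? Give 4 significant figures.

Q₀ = 0.01297 vs Keq = 6.0240e-06 ⇒ Q>K, reverse
Step 1:
                    X           C
  I             6.209       0.707
  C            0.6901     -0.6901
  E             6.899     0.01693
  solve Keq expr → x = -0.345; check Q = 6.0240e-06
Then remove 0.00265 M of C.
Step 2:
                    X           C
  I             6.899     0.01428
  C         -0.002644    0.002644
  E             6.896     0.01693
  solve Keq expr → x = 0.001322; check Q = 6.0240e-06
Then add 0.03188 M of C.
Step 3:
                    X           C
  I             6.896     0.04881
  C            0.0318     -0.0318
  E             6.928       0.017
  solve Keq expr → x = -0.0159; check Q = 6.0240e-06

x = -0.0159 M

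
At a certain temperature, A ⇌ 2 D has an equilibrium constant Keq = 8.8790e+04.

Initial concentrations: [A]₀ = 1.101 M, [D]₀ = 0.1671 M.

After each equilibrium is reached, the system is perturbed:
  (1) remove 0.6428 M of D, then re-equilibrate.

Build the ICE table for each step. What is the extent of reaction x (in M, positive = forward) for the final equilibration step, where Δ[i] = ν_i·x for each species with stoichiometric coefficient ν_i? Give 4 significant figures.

x = 2.9645e-05 M

Q₀ = 0.02536 vs Keq = 8.8790e+04 ⇒ Q<K, forward
Step 1:
                    A           D
  I             1.101      0.1671
  C            -1.101       2.202
  E        6.3206e-05       2.369
  solve Keq expr → x = 1.101; check Q = 8.8790e+04
Then remove 0.6428 M of D.
Step 2:
                    A           D
  I        6.3206e-05       1.726
  C       -2.9645e-05  5.9289e-05
  E        3.3561e-05       1.726
  solve Keq expr → x = 2.9645e-05; check Q = 8.8790e+04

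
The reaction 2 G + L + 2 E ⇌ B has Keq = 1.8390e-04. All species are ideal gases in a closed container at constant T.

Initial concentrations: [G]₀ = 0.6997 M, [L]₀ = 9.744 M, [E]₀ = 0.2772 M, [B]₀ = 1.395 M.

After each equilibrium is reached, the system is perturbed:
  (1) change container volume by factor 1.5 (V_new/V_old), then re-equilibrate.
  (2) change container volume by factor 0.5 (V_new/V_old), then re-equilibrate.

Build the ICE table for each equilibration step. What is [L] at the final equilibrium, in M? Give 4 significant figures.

Q₀ = 3.806 vs Keq = 1.8390e-04 ⇒ Q>K, reverse
Step 1:
                    G           L           E           B
  I            0.6997       9.744      0.2772       1.395
  C              2.48        1.24        2.48       -1.24
  E             3.179       10.98       2.757      0.1552
  solve Keq expr → x = -1.24; check Q = 1.8390e-04
Then change container volume by factor 1.5 (V_new/V_old).
Step 2:
                    G           L           E           B
  I              2.12       7.323       1.838      0.1035
  C            0.1514     0.07569      0.1514    -0.07569
  E             2.271       7.398       1.989     0.02777
  solve Keq expr → x = -0.07569; check Q = 1.8390e-04
Then change container volume by factor 0.5 (V_new/V_old).
Step 3:
                    G           L           E           B
  I             4.542        14.8       3.979     0.05553
  C           -0.7162     -0.3581     -0.7162      0.3581
  E             3.826       14.44       3.262      0.4136
  solve Keq expr → x = 0.3581; check Q = 1.8390e-04

[L]_eq = 14.44 M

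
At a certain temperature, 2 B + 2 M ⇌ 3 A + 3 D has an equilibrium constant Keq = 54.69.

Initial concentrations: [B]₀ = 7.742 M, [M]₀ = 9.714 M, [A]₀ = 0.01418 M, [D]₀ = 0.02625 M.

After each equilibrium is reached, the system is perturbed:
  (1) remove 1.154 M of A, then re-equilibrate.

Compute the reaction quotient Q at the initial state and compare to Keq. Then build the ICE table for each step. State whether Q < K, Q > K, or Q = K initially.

Q₀ = 9.1183e-15 vs Keq = 54.69 ⇒ Q<K, forward
Step 1:
                    B           M           A           D
  I             7.742       9.714     0.01418     0.02625
  C            -3.732      -3.732       5.598       5.598
  E              4.01       5.982       5.613       5.625
  solve Keq expr → x = 1.866; check Q = 54.69
Then remove 1.154 M of A.
Step 2:
                    B           M           A           D
  I              4.01       5.982       4.459       5.625
  C           -0.2658     -0.2658      0.3987      0.3987
  E             3.744       5.716       4.857       6.023
  solve Keq expr → x = 0.1329; check Q = 54.69

Q₀ = 9.1183e-15; Q < K (proceeds forward)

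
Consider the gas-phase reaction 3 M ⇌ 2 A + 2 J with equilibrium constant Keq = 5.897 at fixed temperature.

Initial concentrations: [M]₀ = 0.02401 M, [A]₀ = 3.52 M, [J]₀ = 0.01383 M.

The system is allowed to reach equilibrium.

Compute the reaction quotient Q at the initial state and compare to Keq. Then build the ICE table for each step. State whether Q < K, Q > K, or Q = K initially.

Q₀ = 171.2 vs Keq = 5.897 ⇒ Q>K, reverse
Step 1:
                    M           A           J
  I           0.02401        3.52     0.01383
  C           0.01328   -0.008851   -0.008851
  E           0.03729       3.511    0.004979
  solve Keq expr → x = -0.004425; check Q = 5.897

Q₀ = 171.2; Q > K (proceeds reverse)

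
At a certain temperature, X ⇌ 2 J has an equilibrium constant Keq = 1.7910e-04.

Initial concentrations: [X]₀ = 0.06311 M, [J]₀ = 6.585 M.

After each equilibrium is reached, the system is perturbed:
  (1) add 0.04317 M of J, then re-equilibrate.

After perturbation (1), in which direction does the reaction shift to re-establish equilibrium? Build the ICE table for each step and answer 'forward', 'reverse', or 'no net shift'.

Direction: reverse

Q₀ = 687.1 vs Keq = 1.7910e-04 ⇒ Q>K, reverse
Step 1:
                   X          J
  I          0.06311      6.585
  C             3.28     -6.561
  E            3.343    0.02447
  solve Keq expr → x = -3.28; check Q = 1.7910e-04
Then add 0.04317 M of J.
Step 2:
                   X          J
  I            3.343    0.06764
  C          0.02155   -0.04309
  E            3.365    0.02455
  solve Keq expr → x = -0.02155; check Q = 1.7910e-04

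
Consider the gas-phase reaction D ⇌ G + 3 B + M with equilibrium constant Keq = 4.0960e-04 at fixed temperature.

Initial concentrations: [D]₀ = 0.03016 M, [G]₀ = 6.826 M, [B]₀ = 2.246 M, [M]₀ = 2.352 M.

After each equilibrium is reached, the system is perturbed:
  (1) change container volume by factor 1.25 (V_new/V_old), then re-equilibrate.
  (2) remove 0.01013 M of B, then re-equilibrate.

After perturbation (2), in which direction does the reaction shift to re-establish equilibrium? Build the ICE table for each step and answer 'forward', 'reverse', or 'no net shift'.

Q₀ = 6031 vs Keq = 4.0960e-04 ⇒ Q>K, reverse
Step 1:
                  D         G         B         M
  init      0.03016     6.826     2.246     2.352
  Δ          0.7381   -0.7381    -2.214   -0.7381
  eq         0.7682     6.088   0.03176     1.614
  solve Keq expr → x = -0.7381; check Q = 4.0960e-04
Then change container volume by factor 1.25 (V_new/V_old).
Step 2:
                  D         G         B         M
  init       0.6146      4.87   0.02541     1.291
  Δ       -0.002906  0.002906  0.008717  0.002906
  eq         0.6117     4.873   0.03412     1.294
  solve Keq expr → x = 0.002906; check Q = 4.0960e-04
Then remove 0.01013 M of B.
Step 3:
                  D         G         B         M
  init       0.6117     4.873   0.02399     1.294
  Δ       -0.003344  0.003344   0.01003  0.003344
  eq         0.6083     4.877   0.03402     1.297
  solve Keq expr → x = 0.003344; check Q = 4.0960e-04

Direction: forward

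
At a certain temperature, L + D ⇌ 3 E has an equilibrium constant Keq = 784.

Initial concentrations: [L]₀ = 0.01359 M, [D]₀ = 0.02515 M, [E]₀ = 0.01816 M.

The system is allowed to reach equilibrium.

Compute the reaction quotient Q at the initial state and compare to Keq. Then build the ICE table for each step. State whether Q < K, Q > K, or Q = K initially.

Q₀ = 0.01752 vs Keq = 784 ⇒ Q<K, forward
Step 1:
                  L         D         E
  init      0.01359   0.02515   0.01816
  Δ        -0.01357  -0.01357    0.0407
  eq      2.2460e-05   0.01158   0.05886
  solve Keq expr → x = 0.01357; check Q = 784

Q₀ = 0.01752; Q < K (proceeds forward)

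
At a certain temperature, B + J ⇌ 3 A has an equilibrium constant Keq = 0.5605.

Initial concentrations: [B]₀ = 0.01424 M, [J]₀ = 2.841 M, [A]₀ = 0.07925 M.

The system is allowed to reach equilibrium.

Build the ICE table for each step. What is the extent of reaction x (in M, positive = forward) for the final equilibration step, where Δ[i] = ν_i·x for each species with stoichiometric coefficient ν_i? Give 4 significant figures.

x = 0.01318 M

Q₀ = 0.0123 vs Keq = 0.5605 ⇒ Q<K, forward
Step 1:
                   B          J          A
  Initial    0.01424      2.841    0.07925
  Change    -0.01318   -0.01318    0.03955
  Equil     0.001058      2.828     0.1188
  solve Keq expr → x = 0.01318; check Q = 0.5605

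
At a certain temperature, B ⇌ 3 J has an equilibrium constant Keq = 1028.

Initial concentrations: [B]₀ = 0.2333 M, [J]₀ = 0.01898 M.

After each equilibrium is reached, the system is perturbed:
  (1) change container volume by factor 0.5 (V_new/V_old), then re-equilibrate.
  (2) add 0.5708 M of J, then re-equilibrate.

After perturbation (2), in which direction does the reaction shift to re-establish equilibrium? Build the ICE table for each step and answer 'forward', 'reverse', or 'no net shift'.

Direction: reverse

Q₀ = 2.9307e-05 vs Keq = 1028 ⇒ Q<K, forward
Step 1:
                  B         J
  I          0.2333   0.01898
  C         -0.2329    0.6988
  E       3.5976e-04    0.7178
  solve Keq expr → x = 0.2329; check Q = 1028
Then change container volume by factor 0.5 (V_new/V_old).
Step 2:
                  B         J
  I       7.1953e-04     1.436
  C         0.00212 -0.006361
  E         0.00284     1.429
  solve Keq expr → x = -0.00212; check Q = 1028
Then add 0.5708 M of J.
Step 3:
                  B         J
  I         0.00284         2
  C        0.004776  -0.01433
  E        0.007616     1.986
  solve Keq expr → x = -0.004776; check Q = 1028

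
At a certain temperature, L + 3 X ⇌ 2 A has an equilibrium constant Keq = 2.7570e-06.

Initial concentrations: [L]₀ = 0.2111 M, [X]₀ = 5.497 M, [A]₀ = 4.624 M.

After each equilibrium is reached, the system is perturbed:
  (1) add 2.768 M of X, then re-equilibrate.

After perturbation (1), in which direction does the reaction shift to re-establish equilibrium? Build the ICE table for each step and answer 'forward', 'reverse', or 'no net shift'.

Direction: forward

Q₀ = 0.6098 vs Keq = 2.7570e-06 ⇒ Q>K, reverse
Step 1:
                  L         X         A
  Initial    0.2111     5.497     4.624
  Change      2.256     6.768    -4.512
  Equil       2.467     12.26     0.112
  solve Keq expr → x = -2.256; check Q = 2.7570e-06
Then add 2.768 M of X.
Step 2:
                  L         X         A
  Initial     2.467     15.03     0.112
  Change   -0.01926  -0.05778   0.03852
  Equil       2.448     14.98    0.1505
  solve Keq expr → x = 0.01926; check Q = 2.7570e-06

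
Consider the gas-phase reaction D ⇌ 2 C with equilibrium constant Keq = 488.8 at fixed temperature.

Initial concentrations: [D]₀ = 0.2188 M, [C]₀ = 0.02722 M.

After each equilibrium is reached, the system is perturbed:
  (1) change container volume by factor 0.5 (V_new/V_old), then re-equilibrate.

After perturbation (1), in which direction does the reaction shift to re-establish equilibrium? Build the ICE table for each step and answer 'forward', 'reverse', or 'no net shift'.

Direction: reverse

Q₀ = 0.003386 vs Keq = 488.8 ⇒ Q<K, forward
Step 1:
                  D         C
  Initial    0.2188   0.02722
  Change    -0.2184    0.4367
  Equil   4.4034e-04    0.4639
  solve Keq expr → x = 0.2184; check Q = 488.8
Then change container volume by factor 0.5 (V_new/V_old).
Step 2:
                  D         C
  Initial 8.8069e-04    0.9279
  Change  8.7406e-04 -0.001748
  Equil    0.001755    0.9261
  solve Keq expr → x = -8.7406e-04; check Q = 488.8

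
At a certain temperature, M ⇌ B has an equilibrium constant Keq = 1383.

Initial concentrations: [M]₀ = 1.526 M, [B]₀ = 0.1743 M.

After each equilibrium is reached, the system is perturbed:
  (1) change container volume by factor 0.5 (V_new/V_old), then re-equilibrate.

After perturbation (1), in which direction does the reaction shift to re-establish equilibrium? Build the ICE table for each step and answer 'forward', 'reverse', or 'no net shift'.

Direction: no net shift

Q₀ = 0.1142 vs Keq = 1383 ⇒ Q<K, forward
Step 1:
                    M           B
  Initial       1.526      0.1743
  Change       -1.525       1.525
  Equil      0.001229       1.699
  solve Keq expr → x = 1.525; check Q = 1383
Then change container volume by factor 0.5 (V_new/V_old).
Step 2:
                    M           B
  Initial    0.002457       3.398
  Change            0           0
  Equil      0.002457       3.398
  solve Keq expr → x = 0; check Q = 1383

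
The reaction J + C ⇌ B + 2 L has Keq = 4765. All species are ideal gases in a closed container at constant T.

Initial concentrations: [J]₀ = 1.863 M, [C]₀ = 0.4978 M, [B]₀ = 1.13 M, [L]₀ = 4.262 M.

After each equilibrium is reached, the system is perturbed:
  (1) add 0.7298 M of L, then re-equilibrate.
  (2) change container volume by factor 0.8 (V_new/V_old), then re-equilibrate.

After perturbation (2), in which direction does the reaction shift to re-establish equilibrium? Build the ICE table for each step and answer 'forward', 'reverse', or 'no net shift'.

Direction: reverse

Q₀ = 22.13 vs Keq = 4765 ⇒ Q<K, forward
Step 1:
                  J         C         B         L
  I           1.863    0.4978      1.13     4.262
  C          -0.491    -0.491     0.491     0.982
  E           1.372  0.006818     1.621     5.244
  solve Keq expr → x = 0.491; check Q = 4765
Then add 0.7298 M of L.
Step 2:
                  J         C         B         L
  I           1.372  0.006818     1.621     5.974
  C        0.001994  0.001994 -0.001994 -0.003989
  E           1.374  0.008813     1.619      5.97
  solve Keq expr → x = -0.001994; check Q = 4765
Then change container volume by factor 0.8 (V_new/V_old).
Step 3:
                  J         C         B         L
  I           1.718   0.01102     2.024     7.462
  C        0.002694  0.002694 -0.002694 -0.005389
  E            1.72   0.01371     2.021     7.457
  solve Keq expr → x = -0.002694; check Q = 4765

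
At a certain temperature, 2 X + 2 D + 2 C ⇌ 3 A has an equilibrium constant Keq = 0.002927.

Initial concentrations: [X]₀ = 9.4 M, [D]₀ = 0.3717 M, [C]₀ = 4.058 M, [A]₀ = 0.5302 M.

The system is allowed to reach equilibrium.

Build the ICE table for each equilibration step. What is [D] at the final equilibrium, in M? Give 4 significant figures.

[D]_eq = 0.2766 M

Q₀ = 7.4140e-04 vs Keq = 0.002927 ⇒ Q<K, forward
Step 1:
                    X           D           C           A
  Initial         9.4      0.3717       4.058      0.5302
  Change     -0.09507    -0.09507    -0.09507      0.1426
  Equil         9.305      0.2766       3.963      0.6728
  solve Keq expr → x = 0.04754; check Q = 0.002927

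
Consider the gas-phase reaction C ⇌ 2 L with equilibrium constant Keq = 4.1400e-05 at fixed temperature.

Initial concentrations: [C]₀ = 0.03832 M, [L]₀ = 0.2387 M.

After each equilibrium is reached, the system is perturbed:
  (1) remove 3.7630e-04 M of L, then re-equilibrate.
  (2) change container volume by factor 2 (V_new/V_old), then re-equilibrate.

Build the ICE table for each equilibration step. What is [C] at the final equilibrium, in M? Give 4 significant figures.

[C]_eq = 0.07784 M

Q₀ = 1.487 vs Keq = 4.1400e-05 ⇒ Q>K, reverse
Step 1:
                  C         L
  init      0.03832    0.2387
  Δ          0.1181   -0.2362
  eq         0.1564  0.002545
  solve Keq expr → x = -0.1181; check Q = 4.1400e-05
Then remove 3.7630e-04 M of L.
Step 2:
                  C         L
  init       0.1564  0.002168
  Δ       -1.8739e-04 3.7478e-04
  eq         0.1562  0.002543
  solve Keq expr → x = 1.8739e-04; check Q = 4.1400e-05
Then change container volume by factor 2 (V_new/V_old).
Step 3:
                  C         L
  init      0.07811  0.001272
  Δ       -2.6183e-04 5.2367e-04
  eq        0.07784  0.001795
  solve Keq expr → x = 2.6183e-04; check Q = 4.1400e-05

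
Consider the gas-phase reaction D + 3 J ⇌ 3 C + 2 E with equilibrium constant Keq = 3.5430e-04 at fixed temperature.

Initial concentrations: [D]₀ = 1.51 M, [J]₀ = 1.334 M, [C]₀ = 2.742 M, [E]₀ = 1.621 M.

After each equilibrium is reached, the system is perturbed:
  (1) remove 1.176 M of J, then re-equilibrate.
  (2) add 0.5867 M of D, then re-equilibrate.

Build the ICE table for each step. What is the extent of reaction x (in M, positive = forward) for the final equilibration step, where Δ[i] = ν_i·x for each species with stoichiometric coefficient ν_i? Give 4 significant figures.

Q₀ = 15.11 vs Keq = 3.5430e-04 ⇒ Q>K, reverse
Step 1:
                   D          J          C          E
  init          1.51      1.334      2.742      1.621
  Δ           0.6723      2.017     -2.017     -1.345
  eq           2.182      3.351      0.725     0.2763
  solve Keq expr → x = -0.6723; check Q = 3.5430e-04
Then remove 1.176 M of J.
Step 2:
                   D          J          C          E
  init         2.182      2.175      0.725     0.2763
  Δ          0.03722     0.1117    -0.1117   -0.07444
  eq            2.22      2.287     0.6133     0.2019
  solve Keq expr → x = -0.03722; check Q = 3.5430e-04
Then add 0.5867 M of D.
Step 3:
                   D          J          C          E
  init         2.806      2.287     0.6133     0.2019
  Δ        -0.006173   -0.01852    0.01852    0.01235
  eq             2.8      2.268     0.6318     0.2142
  solve Keq expr → x = 0.006173; check Q = 3.5430e-04

x = 0.006173 M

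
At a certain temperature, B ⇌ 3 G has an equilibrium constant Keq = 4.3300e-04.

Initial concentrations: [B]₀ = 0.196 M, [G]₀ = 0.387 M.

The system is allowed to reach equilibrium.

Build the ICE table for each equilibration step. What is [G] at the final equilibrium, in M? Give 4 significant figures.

Q₀ = 0.2957 vs Keq = 4.3300e-04 ⇒ Q>K, reverse
Step 1:
                   B          G
  Initial      0.196      0.387
  Change       0.112    -0.3359
  Equil        0.308    0.05109
  solve Keq expr → x = -0.112; check Q = 4.3300e-04

[G]_eq = 0.05109 M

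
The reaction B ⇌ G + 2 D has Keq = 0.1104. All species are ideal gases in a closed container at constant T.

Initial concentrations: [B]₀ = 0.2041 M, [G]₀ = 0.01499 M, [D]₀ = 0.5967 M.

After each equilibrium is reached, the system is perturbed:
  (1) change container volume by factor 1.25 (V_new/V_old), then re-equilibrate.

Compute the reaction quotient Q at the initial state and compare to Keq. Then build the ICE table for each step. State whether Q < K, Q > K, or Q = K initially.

Q₀ = 0.02615 vs Keq = 0.1104 ⇒ Q<K, forward
Step 1:
                  B         G         D
  Initial    0.2041   0.01499    0.5967
  Change   -0.02972   0.02972   0.05945
  Equil      0.1744   0.04471    0.6561
  solve Keq expr → x = 0.02972; check Q = 0.1104
Then change container volume by factor 1.25 (V_new/V_old).
Step 2:
                  B         G         D
  Initial    0.1395   0.03577    0.5249
  Change   -0.01138   0.01138   0.02276
  Equil      0.1281   0.04715    0.5477
  solve Keq expr → x = 0.01138; check Q = 0.1104

Q₀ = 0.02615; Q < K (proceeds forward)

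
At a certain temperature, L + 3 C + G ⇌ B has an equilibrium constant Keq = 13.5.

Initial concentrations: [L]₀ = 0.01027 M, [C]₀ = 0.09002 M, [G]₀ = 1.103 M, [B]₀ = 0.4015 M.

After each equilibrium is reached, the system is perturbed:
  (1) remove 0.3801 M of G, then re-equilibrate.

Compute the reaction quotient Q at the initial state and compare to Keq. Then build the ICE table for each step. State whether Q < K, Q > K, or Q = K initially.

Q₀ = 4.8587e+04; Q > K (proceeds reverse)

Q₀ = 4.8587e+04 vs Keq = 13.5 ⇒ Q>K, reverse
Step 1:
                   L          C          G          B
  Initial    0.01027    0.09002      1.103     0.4015
  Change      0.1317      0.395     0.1317    -0.1317
  Equil       0.1419      0.485      1.235     0.2698
  solve Keq expr → x = -0.1317; check Q = 13.5
Then remove 0.3801 M of G.
Step 2:
                   L          C          G          B
  Initial     0.1419      0.485     0.8546     0.2698
  Change     0.01244    0.03731    0.01244   -0.01244
  Equil       0.1544     0.5223      0.867     0.2574
  solve Keq expr → x = -0.01244; check Q = 13.5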